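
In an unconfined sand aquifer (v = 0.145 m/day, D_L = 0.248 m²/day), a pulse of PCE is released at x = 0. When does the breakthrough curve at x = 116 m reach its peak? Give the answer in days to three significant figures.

For the 1D instantaneous-source solution, setting ∂C/∂t = 0 at fixed x gives v²t² + 2Dt − x² = 0, so t = (√(D² + v²x²) − D)/v².
√(D² + v²x²) = √(0.248² + 0.145² × 116²) = 16.82; v² = 0.021025.
t = (16.82 − 0.248)/0.021025 = 788 days (vs. the pure-advection estimate x/v = 800 d).

788 days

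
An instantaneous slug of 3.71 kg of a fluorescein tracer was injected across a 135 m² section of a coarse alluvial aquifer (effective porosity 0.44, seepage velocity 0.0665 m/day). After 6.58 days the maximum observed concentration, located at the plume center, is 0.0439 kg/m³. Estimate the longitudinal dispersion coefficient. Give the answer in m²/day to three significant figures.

At the plume center C_max = M/(n_e·A·√(4πDt)), so D = M²/(4πt·(n_e·A·C_max)²).
n_e·A·C_max = 0.44 × 135 × 0.0439 = 2.608 kg/m.
D = 3.71²/(4π × 6.58 × 2.608²) = 0.0245 m²/day.

0.0245 m²/day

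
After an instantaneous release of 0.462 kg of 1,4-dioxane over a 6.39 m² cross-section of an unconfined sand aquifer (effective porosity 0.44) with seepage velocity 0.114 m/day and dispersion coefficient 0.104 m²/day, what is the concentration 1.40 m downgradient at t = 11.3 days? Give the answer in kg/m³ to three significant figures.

For an instantaneous plane source, C(x,t) = M/(n_e·A·√(4πDt)) · exp(−(x−vt)²/(4Dt)), with n_e·A the pore (flow) area.
Plume center vt = 0.114 × 11.3 = 1.2882 m, so the well at 1.40 m is 0.1118 m downgradient of the peak.
√(4πDt) = 3.843 m, giving peak height M/(n_e·A·√(4πDt)) = 0.462/(0.44 × 6.39 × 3.843) = 0.04276 kg/m³.
(x−vt)²/(4Dt) = (0.1118)²/(4 × 0.104 × 11.3) = 0.002659; exp(−0.002659) = 0.9973.
C = 0.04276 × 0.9973 = 0.0426 kg/m³.

0.0426 kg/m³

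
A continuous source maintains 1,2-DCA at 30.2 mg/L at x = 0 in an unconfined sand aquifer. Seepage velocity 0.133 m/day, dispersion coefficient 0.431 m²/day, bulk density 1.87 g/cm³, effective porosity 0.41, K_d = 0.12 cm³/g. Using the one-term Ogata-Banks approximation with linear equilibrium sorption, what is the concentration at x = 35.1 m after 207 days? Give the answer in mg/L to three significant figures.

1.62 mg/L

Retardation factor R = 1 + ρ_b·K_d/n = 1 + 1.87 × 0.12/0.41 = 1.547.
Sorption retards both mechanisms: v_R = v/R = 0.08597 m/day, D_R = D/R = 0.2786 m²/day.
v_R·t = 0.08597 × 207 = 17.79579 m; 2√(D_R t) = 15.19 m; argument = (35.1 − 17.79579)/15.19 = 1.139.
C = C₀ × ½·erfc(1.139) = 30.2 × 0.05361 = 1.62 mg/L.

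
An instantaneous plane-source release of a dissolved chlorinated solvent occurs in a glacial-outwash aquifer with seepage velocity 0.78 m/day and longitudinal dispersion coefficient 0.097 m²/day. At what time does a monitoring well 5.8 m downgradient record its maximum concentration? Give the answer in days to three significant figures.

7.28 days

For the 1D instantaneous-source solution, setting ∂C/∂t = 0 at fixed x gives v²t² + 2Dt − x² = 0, so t = (√(D² + v²x²) − D)/v².
√(D² + v²x²) = √(0.097² + 0.78² × 5.8²) = 4.525; v² = 0.6084.
t = (4.525 − 0.097)/0.6084 = 7.28 days (vs. the pure-advection estimate x/v = 7.44 d).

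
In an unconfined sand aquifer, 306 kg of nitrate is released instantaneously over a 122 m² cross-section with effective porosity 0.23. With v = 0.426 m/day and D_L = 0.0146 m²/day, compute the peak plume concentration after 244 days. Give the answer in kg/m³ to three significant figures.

1.63 kg/m³

The peak of an instantaneous 1D plume sits at x = vt; there the Gaussian factor is 1 and C_max = M/(n_e·A·√(4πDt)), where n_e·A is the pore area the mass is dissolved in.
√(4πDt) = √(4π × 0.0146 × 244) = 6.691 m, so C_max = 306/(0.23 × 122 × 6.691) = 1.63 kg/m³.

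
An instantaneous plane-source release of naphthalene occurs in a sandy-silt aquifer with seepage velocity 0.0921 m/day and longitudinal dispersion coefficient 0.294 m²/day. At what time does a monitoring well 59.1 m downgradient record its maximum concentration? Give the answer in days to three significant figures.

For the 1D instantaneous-source solution, setting ∂C/∂t = 0 at fixed x gives v²t² + 2Dt − x² = 0, so t = (√(D² + v²x²) − D)/v².
√(D² + v²x²) = √(0.294² + 0.0921² × 59.1²) = 5.451; v² = 0.00848241.
t = (5.451 − 0.294)/0.00848241 = 608 days (vs. the pure-advection estimate x/v = 642 d).

608 days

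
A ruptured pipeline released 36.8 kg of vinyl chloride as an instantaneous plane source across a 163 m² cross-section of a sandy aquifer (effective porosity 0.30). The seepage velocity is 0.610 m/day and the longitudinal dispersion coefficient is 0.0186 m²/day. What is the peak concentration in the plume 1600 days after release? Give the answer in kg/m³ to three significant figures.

0.0389 kg/m³

The peak of an instantaneous 1D plume sits at x = vt; there the Gaussian factor is 1 and C_max = M/(n_e·A·√(4πDt)), where n_e·A is the pore area the mass is dissolved in.
√(4πDt) = √(4π × 0.0186 × 1600) = 19.34 m, so C_max = 36.8/(0.30 × 163 × 19.34) = 0.0389 kg/m³.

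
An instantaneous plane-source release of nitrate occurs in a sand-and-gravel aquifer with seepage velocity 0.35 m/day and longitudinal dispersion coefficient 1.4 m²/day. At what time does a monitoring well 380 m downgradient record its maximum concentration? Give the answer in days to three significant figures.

1070 days

For the 1D instantaneous-source solution, setting ∂C/∂t = 0 at fixed x gives v²t² + 2Dt − x² = 0, so t = (√(D² + v²x²) − D)/v².
√(D² + v²x²) = √(1.4² + 0.35² × 380²) = 133.0; v² = 0.1225.
t = (133.0 − 1.4)/0.1225 = 1070 days (vs. the pure-advection estimate x/v = 1090 d).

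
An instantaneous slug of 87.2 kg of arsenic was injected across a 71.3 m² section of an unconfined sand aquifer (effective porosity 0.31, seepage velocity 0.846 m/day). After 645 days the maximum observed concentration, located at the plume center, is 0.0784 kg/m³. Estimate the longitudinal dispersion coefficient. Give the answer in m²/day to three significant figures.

At the plume center C_max = M/(n_e·A·√(4πDt)), so D = M²/(4πt·(n_e·A·C_max)²).
n_e·A·C_max = 0.31 × 71.3 × 0.0784 = 1.733 kg/m.
D = 87.2²/(4π × 645 × 1.733²) = 0.312 m²/day.

0.312 m²/day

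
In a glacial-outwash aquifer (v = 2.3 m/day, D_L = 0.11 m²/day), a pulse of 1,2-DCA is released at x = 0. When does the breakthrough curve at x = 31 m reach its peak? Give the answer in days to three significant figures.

13.5 days

For the 1D instantaneous-source solution, setting ∂C/∂t = 0 at fixed x gives v²t² + 2Dt − x² = 0, so t = (√(D² + v²x²) − D)/v².
√(D² + v²x²) = √(0.11² + 2.3² × 31²) = 71.30; v² = 5.29.
t = (71.30 − 0.11)/5.29 = 13.5 days (vs. the pure-advection estimate x/v = 13.5 d).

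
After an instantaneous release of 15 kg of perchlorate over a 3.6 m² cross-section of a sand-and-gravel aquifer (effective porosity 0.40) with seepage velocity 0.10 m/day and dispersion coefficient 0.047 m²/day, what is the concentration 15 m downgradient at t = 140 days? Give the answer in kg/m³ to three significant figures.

1.10 kg/m³

For an instantaneous plane source, C(x,t) = M/(n_e·A·√(4πDt)) · exp(−(x−vt)²/(4Dt)), with n_e·A the pore (flow) area.
Plume center vt = 0.10 × 140 = 14 m, so the well at 15 m is 1 m downgradient of the peak.
√(4πDt) = 9.093 m, giving peak height M/(n_e·A·√(4πDt)) = 15/(0.40 × 3.6 × 9.093) = 1.146 kg/m³.
(x−vt)²/(4Dt) = (1)²/(4 × 0.047 × 140) = 0.03799; exp(−0.03799) = 0.9627.
C = 1.146 × 0.9627 = 1.10 kg/m³.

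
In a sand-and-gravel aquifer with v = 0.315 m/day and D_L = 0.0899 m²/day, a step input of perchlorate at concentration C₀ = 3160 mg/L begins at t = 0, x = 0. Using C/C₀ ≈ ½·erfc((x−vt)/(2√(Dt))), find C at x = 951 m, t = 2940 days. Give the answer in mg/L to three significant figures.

441 mg/L

For a continuous step input, C/C₀ ≈ ½·erfc((x−vt)/(2√(Dt))).
vt = 0.315 × 2940 = 926.1 m and 2√(Dt) = 2√(0.0899 × 2940) = 32.51 m.
Argument (x−vt)/(2√(Dt)) = (951 − 926.1)/32.51 = 0.7659; ½·erfc(0.7659) = 0.1394.
C = 3160 × 0.1394 = 441 mg/L.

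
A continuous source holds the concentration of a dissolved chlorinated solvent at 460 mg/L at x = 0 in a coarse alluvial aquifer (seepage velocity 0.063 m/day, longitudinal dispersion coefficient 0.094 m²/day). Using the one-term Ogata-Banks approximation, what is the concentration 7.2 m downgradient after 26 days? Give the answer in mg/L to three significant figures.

2.73 mg/L

For a continuous step input, C/C₀ ≈ ½·erfc((x−vt)/(2√(Dt))).
vt = 0.063 × 26 = 1.638 m and 2√(Dt) = 2√(0.094 × 26) = 3.127 m.
Argument (x−vt)/(2√(Dt)) = (7.2 − 1.638)/3.127 = 1.779; ½·erfc(1.779) = 0.005937.
C = 460 × 0.005937 = 2.73 mg/L.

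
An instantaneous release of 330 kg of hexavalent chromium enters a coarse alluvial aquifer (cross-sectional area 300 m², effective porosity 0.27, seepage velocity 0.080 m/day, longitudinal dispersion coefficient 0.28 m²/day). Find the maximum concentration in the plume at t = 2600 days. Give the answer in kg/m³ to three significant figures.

The peak of an instantaneous 1D plume sits at x = vt; there the Gaussian factor is 1 and C_max = M/(n_e·A·√(4πDt)), where n_e·A is the pore area the mass is dissolved in.
√(4πDt) = √(4π × 0.28 × 2600) = 95.65 m, so C_max = 330/(0.27 × 300 × 95.65) = 0.0426 kg/m³.

0.0426 kg/m³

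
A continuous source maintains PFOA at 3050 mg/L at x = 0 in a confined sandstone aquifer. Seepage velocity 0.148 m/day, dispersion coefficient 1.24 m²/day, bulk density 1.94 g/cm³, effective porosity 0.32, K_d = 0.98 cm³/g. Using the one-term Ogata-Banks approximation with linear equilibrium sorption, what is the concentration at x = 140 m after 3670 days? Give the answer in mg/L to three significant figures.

Retardation factor R = 1 + ρ_b·K_d/n = 1 + 1.94 × 0.98/0.32 = 6.941.
Sorption retards both mechanisms: v_R = v/R = 0.02132 m/day, D_R = D/R = 0.1786 m²/day.
v_R·t = 0.02132 × 3670 = 78.2444 m; 2√(D_R t) = 51.20 m; argument = (140 − 78.2444)/51.20 = 1.206.
C = C₀ × ½·erfc(1.206) = 3050 × 0.04405 = 134 mg/L.

134 mg/L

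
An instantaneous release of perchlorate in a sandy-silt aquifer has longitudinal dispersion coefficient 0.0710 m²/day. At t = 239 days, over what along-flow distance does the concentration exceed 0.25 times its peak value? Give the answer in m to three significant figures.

The plume is Gaussian with σ = √(2Dt) = √(2 × 0.0710 × 239) = 5.826 m.
C/C_peak = exp(−Δx²/(2σ²)) = 0.25 ⇒ Δx = σ·√(−2 ln 0.25) = 5.826 × 1.665 = 9.700 m.
Width = 2Δx = 19.4 m.

19.4 m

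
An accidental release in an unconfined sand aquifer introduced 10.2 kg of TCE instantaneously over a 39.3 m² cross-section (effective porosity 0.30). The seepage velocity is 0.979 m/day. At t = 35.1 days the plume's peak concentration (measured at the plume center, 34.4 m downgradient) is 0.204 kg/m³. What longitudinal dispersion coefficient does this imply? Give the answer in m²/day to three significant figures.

0.0408 m²/day

At the plume center C_max = M/(n_e·A·√(4πDt)), so D = M²/(4πt·(n_e·A·C_max)²).
n_e·A·C_max = 0.30 × 39.3 × 0.204 = 2.405 kg/m.
D = 10.2²/(4π × 35.1 × 2.405²) = 0.0408 m²/day.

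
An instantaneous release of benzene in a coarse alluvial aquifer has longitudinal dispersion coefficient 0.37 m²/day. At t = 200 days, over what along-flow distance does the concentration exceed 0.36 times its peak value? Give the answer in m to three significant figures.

The plume is Gaussian with σ = √(2Dt) = √(2 × 0.37 × 200) = 12.17 m.
C/C_peak = exp(−Δx²/(2σ²)) = 0.36 ⇒ Δx = σ·√(−2 ln 0.36) = 12.17 × 1.429 = 17.39 m.
Width = 2Δx = 34.8 m.

34.8 m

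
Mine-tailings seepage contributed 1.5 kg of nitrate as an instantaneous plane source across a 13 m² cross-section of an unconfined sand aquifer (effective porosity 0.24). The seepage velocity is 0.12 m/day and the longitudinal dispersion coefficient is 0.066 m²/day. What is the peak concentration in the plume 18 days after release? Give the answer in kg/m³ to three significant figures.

The peak of an instantaneous 1D plume sits at x = vt; there the Gaussian factor is 1 and C_max = M/(n_e·A·√(4πDt)), where n_e·A is the pore area the mass is dissolved in.
√(4πDt) = √(4π × 0.066 × 18) = 3.864 m, so C_max = 1.5/(0.24 × 13 × 3.864) = 0.124 kg/m³.

0.124 kg/m³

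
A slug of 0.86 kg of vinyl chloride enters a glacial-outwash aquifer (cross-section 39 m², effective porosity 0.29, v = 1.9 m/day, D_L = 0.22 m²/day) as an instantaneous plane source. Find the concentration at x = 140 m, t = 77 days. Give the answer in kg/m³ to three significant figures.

For an instantaneous plane source, C(x,t) = M/(n_e·A·√(4πDt)) · exp(−(x−vt)²/(4Dt)), with n_e·A the pore (flow) area.
Plume center vt = 1.9 × 77 = 146.3 m, so the well at 140 m is 6.3 m upgradient of the peak.
√(4πDt) = 14.59 m, giving peak height M/(n_e·A·√(4πDt)) = 0.86/(0.29 × 39 × 14.59) = 0.005212 kg/m³.
(x−vt)²/(4Dt) = (-6.3)²/(4 × 0.22 × 77) = 0.5857; exp(−0.5857) = 0.5567.
C = 0.005212 × 0.5567 = 0.00290 kg/m³.

0.00290 kg/m³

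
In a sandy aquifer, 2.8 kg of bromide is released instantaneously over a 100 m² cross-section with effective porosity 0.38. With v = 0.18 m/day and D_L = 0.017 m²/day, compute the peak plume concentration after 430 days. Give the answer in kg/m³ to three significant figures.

0.00769 kg/m³

The peak of an instantaneous 1D plume sits at x = vt; there the Gaussian factor is 1 and C_max = M/(n_e·A·√(4πDt)), where n_e·A is the pore area the mass is dissolved in.
√(4πDt) = √(4π × 0.017 × 430) = 9.584 m, so C_max = 2.8/(0.38 × 100 × 9.584) = 0.00769 kg/m³.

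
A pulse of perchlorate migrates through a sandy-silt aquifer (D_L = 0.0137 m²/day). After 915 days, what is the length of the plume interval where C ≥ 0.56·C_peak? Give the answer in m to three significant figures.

The plume is Gaussian with σ = √(2Dt) = √(2 × 0.0137 × 915) = 5.007 m.
C/C_peak = exp(−Δx²/(2σ²)) = 0.56 ⇒ Δx = σ·√(−2 ln 0.56) = 5.007 × 1.077 = 5.393 m.
Width = 2Δx = 10.8 m.

10.8 m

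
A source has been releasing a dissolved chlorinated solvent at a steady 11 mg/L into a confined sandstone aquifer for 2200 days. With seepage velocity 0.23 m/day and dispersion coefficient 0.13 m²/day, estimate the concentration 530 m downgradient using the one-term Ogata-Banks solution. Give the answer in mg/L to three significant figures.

1.74 mg/L

For a continuous step input, C/C₀ ≈ ½·erfc((x−vt)/(2√(Dt))).
vt = 0.23 × 2200 = 506 m and 2√(Dt) = 2√(0.13 × 2200) = 33.82 m.
Argument (x−vt)/(2√(Dt)) = (530 − 506)/33.82 = 0.7096; ½·erfc(0.7096) = 0.1578.
C = 11 × 0.1578 = 1.74 mg/L.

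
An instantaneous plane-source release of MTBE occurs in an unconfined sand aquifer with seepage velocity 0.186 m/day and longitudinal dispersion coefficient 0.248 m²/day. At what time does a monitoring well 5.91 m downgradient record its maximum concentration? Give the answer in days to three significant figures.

For the 1D instantaneous-source solution, setting ∂C/∂t = 0 at fixed x gives v²t² + 2Dt − x² = 0, so t = (√(D² + v²x²) − D)/v².
√(D² + v²x²) = √(0.248² + 0.186² × 5.91²) = 1.127; v² = 0.034596.
t = (1.127 − 0.248)/0.034596 = 25.4 days (vs. the pure-advection estimate x/v = 31.8 d).

25.4 days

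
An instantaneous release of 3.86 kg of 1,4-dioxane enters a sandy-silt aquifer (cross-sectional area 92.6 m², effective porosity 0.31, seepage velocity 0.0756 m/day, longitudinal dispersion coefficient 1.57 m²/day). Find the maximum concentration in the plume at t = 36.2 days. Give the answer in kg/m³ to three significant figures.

The peak of an instantaneous 1D plume sits at x = vt; there the Gaussian factor is 1 and C_max = M/(n_e·A·√(4πDt)), where n_e·A is the pore area the mass is dissolved in.
√(4πDt) = √(4π × 1.57 × 36.2) = 26.72 m, so C_max = 3.86/(0.31 × 92.6 × 26.72) = 0.00503 kg/m³.

0.00503 kg/m³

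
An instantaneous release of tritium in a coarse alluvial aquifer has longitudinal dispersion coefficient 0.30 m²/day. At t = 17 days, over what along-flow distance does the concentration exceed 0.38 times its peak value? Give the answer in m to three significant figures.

The plume is Gaussian with σ = √(2Dt) = √(2 × 0.30 × 17) = 3.194 m.
C/C_peak = exp(−Δx²/(2σ²)) = 0.38 ⇒ Δx = σ·√(−2 ln 0.38) = 3.194 × 1.391 = 4.443 m.
Width = 2Δx = 8.89 m.

8.89 m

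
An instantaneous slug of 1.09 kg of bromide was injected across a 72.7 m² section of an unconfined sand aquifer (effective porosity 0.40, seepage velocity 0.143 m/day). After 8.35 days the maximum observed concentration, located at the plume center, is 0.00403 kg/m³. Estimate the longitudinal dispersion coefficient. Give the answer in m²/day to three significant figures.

At the plume center C_max = M/(n_e·A·√(4πDt)), so D = M²/(4πt·(n_e·A·C_max)²).
n_e·A·C_max = 0.40 × 72.7 × 0.00403 = 0.1172 kg/m.
D = 1.09²/(4π × 8.35 × 0.1172²) = 0.824 m²/day.

0.824 m²/day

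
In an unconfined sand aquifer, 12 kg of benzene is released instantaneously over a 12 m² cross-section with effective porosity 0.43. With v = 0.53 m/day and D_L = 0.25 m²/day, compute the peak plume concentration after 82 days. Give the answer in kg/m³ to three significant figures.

The peak of an instantaneous 1D plume sits at x = vt; there the Gaussian factor is 1 and C_max = M/(n_e·A·√(4πDt)), where n_e·A is the pore area the mass is dissolved in.
√(4πDt) = √(4π × 0.25 × 82) = 16.05 m, so C_max = 12/(0.43 × 12 × 16.05) = 0.145 kg/m³.

0.145 kg/m³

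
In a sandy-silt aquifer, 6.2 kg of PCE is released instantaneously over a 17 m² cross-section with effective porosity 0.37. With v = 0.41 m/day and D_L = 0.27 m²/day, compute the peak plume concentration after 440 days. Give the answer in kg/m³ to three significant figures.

0.0255 kg/m³

The peak of an instantaneous 1D plume sits at x = vt; there the Gaussian factor is 1 and C_max = M/(n_e·A·√(4πDt)), where n_e·A is the pore area the mass is dissolved in.
√(4πDt) = √(4π × 0.27 × 440) = 38.64 m, so C_max = 6.2/(0.37 × 17 × 38.64) = 0.0255 kg/m³.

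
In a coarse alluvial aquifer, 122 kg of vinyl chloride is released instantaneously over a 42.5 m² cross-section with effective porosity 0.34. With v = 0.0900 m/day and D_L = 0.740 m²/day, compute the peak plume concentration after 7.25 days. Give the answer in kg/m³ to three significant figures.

The peak of an instantaneous 1D plume sits at x = vt; there the Gaussian factor is 1 and C_max = M/(n_e·A·√(4πDt)), where n_e·A is the pore area the mass is dissolved in.
√(4πDt) = √(4π × 0.740 × 7.25) = 8.211 m, so C_max = 122/(0.34 × 42.5 × 8.211) = 1.03 kg/m³.

1.03 kg/m³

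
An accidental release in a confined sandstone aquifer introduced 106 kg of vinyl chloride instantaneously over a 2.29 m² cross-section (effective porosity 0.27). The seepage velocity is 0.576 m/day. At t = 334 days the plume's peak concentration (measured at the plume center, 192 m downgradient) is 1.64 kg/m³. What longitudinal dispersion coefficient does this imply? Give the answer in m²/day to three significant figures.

At the plume center C_max = M/(n_e·A·√(4πDt)), so D = M²/(4πt·(n_e·A·C_max)²).
n_e·A·C_max = 0.27 × 2.29 × 1.64 = 1.014 kg/m.
D = 106²/(4π × 334 × 1.014²) = 2.60 m²/day.

2.60 m²/day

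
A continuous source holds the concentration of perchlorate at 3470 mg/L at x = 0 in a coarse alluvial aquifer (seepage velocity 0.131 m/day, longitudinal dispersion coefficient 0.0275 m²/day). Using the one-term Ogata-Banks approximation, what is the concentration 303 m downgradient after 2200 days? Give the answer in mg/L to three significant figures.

310 mg/L

For a continuous step input, C/C₀ ≈ ½·erfc((x−vt)/(2√(Dt))).
vt = 0.131 × 2200 = 288.2 m and 2√(Dt) = 2√(0.0275 × 2200) = 15.56 m.
Argument (x−vt)/(2√(Dt)) = (303 − 288.2)/15.56 = 0.9512; ½·erfc(0.9512) = 0.08928.
C = 3470 × 0.08928 = 310 mg/L.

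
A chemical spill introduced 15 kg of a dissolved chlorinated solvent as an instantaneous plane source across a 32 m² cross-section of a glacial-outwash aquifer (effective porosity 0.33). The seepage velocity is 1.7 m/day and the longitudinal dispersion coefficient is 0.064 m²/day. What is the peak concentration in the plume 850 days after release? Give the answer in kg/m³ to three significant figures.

0.0543 kg/m³

The peak of an instantaneous 1D plume sits at x = vt; there the Gaussian factor is 1 and C_max = M/(n_e·A·√(4πDt)), where n_e·A is the pore area the mass is dissolved in.
√(4πDt) = √(4π × 0.064 × 850) = 26.15 m, so C_max = 15/(0.33 × 32 × 26.15) = 0.0543 kg/m³.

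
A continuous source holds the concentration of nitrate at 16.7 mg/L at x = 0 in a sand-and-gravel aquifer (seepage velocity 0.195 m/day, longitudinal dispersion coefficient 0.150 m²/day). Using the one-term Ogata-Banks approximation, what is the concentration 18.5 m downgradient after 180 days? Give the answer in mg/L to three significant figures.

16.5 mg/L

For a continuous step input, C/C₀ ≈ ½·erfc((x−vt)/(2√(Dt))).
vt = 0.195 × 180 = 35.1 m and 2√(Dt) = 2√(0.150 × 180) = 10.39 m.
Argument (x−vt)/(2√(Dt)) = (18.5 − 35.1)/10.39 = -1.598; ½·erfc(-1.598) = 0.9881.
C = 16.7 × 0.9881 = 16.5 mg/L.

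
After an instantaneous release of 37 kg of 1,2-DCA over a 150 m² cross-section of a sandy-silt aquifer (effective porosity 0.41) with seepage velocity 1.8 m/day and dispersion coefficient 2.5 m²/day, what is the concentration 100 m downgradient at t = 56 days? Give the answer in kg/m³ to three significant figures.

0.0143 kg/m³

For an instantaneous plane source, C(x,t) = M/(n_e·A·√(4πDt)) · exp(−(x−vt)²/(4Dt)), with n_e·A the pore (flow) area.
Plume center vt = 1.8 × 56 = 100.8 m, so the well at 100 m is 0.8 m upgradient of the peak.
√(4πDt) = 41.94 m, giving peak height M/(n_e·A·√(4πDt)) = 37/(0.41 × 150 × 41.94) = 0.01434 kg/m³.
(x−vt)²/(4Dt) = (-0.8)²/(4 × 2.5 × 56) = 0.001143; exp(−0.001143) = 0.9989.
C = 0.01434 × 0.9989 = 0.0143 kg/m³.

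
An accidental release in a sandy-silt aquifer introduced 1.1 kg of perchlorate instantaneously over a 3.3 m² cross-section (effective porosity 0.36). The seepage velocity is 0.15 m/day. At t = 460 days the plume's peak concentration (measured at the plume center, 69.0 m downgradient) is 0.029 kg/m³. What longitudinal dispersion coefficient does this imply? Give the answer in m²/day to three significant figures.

0.176 m²/day

At the plume center C_max = M/(n_e·A·√(4πDt)), so D = M²/(4πt·(n_e·A·C_max)²).
n_e·A·C_max = 0.36 × 3.3 × 0.029 = 0.03445 kg/m.
D = 1.1²/(4π × 460 × 0.03445²) = 0.176 m²/day.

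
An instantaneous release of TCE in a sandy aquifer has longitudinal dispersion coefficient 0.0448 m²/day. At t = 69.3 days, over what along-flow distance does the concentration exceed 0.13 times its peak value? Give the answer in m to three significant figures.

The plume is Gaussian with σ = √(2Dt) = √(2 × 0.0448 × 69.3) = 2.492 m.
C/C_peak = exp(−Δx²/(2σ²)) = 0.13 ⇒ Δx = σ·√(−2 ln 0.13) = 2.492 × 2.020 = 5.034 m.
Width = 2Δx = 10.1 m.

10.1 m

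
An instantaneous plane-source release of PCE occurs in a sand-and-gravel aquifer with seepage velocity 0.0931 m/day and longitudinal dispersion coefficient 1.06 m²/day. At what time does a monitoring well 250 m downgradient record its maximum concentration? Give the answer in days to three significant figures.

2570 days

For the 1D instantaneous-source solution, setting ∂C/∂t = 0 at fixed x gives v²t² + 2Dt − x² = 0, so t = (√(D² + v²x²) − D)/v².
√(D² + v²x²) = √(1.06² + 0.0931² × 250²) = 23.30; v² = 0.00866761.
t = (23.30 − 1.06)/0.00866761 = 2570 days (vs. the pure-advection estimate x/v = 2690 d).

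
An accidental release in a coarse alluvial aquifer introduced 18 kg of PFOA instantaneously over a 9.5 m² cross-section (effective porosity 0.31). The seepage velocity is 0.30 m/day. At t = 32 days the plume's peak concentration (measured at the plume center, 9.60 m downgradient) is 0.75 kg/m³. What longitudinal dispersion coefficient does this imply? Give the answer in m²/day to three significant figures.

At the plume center C_max = M/(n_e·A·√(4πDt)), so D = M²/(4πt·(n_e·A·C_max)²).
n_e·A·C_max = 0.31 × 9.5 × 0.75 = 2.209 kg/m.
D = 18²/(4π × 32 × 2.209²) = 0.165 m²/day.

0.165 m²/day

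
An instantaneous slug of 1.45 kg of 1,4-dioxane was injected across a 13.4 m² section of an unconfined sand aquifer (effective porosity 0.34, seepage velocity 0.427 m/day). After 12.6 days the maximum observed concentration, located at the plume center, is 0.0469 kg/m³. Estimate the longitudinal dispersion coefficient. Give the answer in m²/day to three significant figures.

0.291 m²/day

At the plume center C_max = M/(n_e·A·√(4πDt)), so D = M²/(4πt·(n_e·A·C_max)²).
n_e·A·C_max = 0.34 × 13.4 × 0.0469 = 0.2137 kg/m.
D = 1.45²/(4π × 12.6 × 0.2137²) = 0.291 m²/day.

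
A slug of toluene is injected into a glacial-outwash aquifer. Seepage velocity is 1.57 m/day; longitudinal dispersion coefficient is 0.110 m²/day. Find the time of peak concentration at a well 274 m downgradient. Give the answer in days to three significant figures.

For the 1D instantaneous-source solution, setting ∂C/∂t = 0 at fixed x gives v²t² + 2Dt − x² = 0, so t = (√(D² + v²x²) − D)/v².
√(D² + v²x²) = √(0.110² + 1.57² × 274²) = 430.2; v² = 2.4649.
t = (430.2 − 0.110)/2.4649 = 174 days (vs. the pure-advection estimate x/v = 175 d).

174 days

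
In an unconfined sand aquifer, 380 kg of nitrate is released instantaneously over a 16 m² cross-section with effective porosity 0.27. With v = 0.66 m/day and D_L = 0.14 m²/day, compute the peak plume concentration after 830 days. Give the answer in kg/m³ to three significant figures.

2.30 kg/m³

The peak of an instantaneous 1D plume sits at x = vt; there the Gaussian factor is 1 and C_max = M/(n_e·A·√(4πDt)), where n_e·A is the pore area the mass is dissolved in.
√(4πDt) = √(4π × 0.14 × 830) = 38.21 m, so C_max = 380/(0.27 × 16 × 38.21) = 2.30 kg/m³.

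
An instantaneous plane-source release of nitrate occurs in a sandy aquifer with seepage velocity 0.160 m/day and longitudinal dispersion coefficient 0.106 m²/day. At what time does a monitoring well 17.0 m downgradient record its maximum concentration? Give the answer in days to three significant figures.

For the 1D instantaneous-source solution, setting ∂C/∂t = 0 at fixed x gives v²t² + 2Dt − x² = 0, so t = (√(D² + v²x²) − D)/v².
√(D² + v²x²) = √(0.106² + 0.160² × 17.0²) = 2.722; v² = 0.0256.
t = (2.722 − 0.106)/0.0256 = 102 days (vs. the pure-advection estimate x/v = 106 d).

102 days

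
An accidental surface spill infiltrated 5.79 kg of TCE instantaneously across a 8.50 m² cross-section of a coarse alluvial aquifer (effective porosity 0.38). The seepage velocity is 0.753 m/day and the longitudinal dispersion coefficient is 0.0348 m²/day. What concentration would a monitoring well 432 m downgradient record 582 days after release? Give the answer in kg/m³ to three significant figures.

0.0694 kg/m³

For an instantaneous plane source, C(x,t) = M/(n_e·A·√(4πDt)) · exp(−(x−vt)²/(4Dt)), with n_e·A the pore (flow) area.
Plume center vt = 0.753 × 582 = 438.246 m, so the well at 432 m is 6.246 m upgradient of the peak.
√(4πDt) = 15.95 m, giving peak height M/(n_e·A·√(4πDt)) = 5.79/(0.38 × 8.50 × 15.95) = 0.1124 kg/m³.
(x−vt)²/(4Dt) = (-6.246)²/(4 × 0.0348 × 582) = 0.4816; exp(−0.4816) = 0.6178.
C = 0.1124 × 0.6178 = 0.0694 kg/m³.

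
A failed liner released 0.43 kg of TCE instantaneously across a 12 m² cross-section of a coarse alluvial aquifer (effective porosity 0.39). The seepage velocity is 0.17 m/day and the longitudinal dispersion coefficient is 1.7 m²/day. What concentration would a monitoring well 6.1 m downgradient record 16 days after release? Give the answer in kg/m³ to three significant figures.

0.00447 kg/m³

For an instantaneous plane source, C(x,t) = M/(n_e·A·√(4πDt)) · exp(−(x−vt)²/(4Dt)), with n_e·A the pore (flow) area.
Plume center vt = 0.17 × 16 = 2.72 m, so the well at 6.1 m is 3.38 m downgradient of the peak.
√(4πDt) = 18.49 m, giving peak height M/(n_e·A·√(4πDt)) = 0.43/(0.39 × 12 × 18.49) = 0.004969 kg/m³.
(x−vt)²/(4Dt) = (3.38)²/(4 × 1.7 × 16) = 0.1050; exp(−0.1050) = 0.9003.
C = 0.004969 × 0.9003 = 0.00447 kg/m³.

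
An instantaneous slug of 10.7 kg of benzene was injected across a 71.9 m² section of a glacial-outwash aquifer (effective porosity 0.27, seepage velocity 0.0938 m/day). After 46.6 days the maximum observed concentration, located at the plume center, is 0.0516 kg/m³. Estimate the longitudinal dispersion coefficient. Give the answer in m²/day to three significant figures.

0.195 m²/day

At the plume center C_max = M/(n_e·A·√(4πDt)), so D = M²/(4πt·(n_e·A·C_max)²).
n_e·A·C_max = 0.27 × 71.9 × 0.0516 = 1.002 kg/m.
D = 10.7²/(4π × 46.6 × 1.002²) = 0.195 m²/day.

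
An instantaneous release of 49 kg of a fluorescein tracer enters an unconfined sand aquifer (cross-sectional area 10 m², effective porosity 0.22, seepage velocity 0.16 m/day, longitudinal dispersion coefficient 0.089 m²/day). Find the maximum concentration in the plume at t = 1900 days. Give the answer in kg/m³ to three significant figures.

The peak of an instantaneous 1D plume sits at x = vt; there the Gaussian factor is 1 and C_max = M/(n_e·A·√(4πDt)), where n_e·A is the pore area the mass is dissolved in.
√(4πDt) = √(4π × 0.089 × 1900) = 46.10 m, so C_max = 49/(0.22 × 10 × 46.10) = 0.483 kg/m³.

0.483 kg/m³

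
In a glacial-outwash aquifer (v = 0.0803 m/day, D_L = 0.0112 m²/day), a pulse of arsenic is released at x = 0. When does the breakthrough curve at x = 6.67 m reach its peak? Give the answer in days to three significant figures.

81.3 days

For the 1D instantaneous-source solution, setting ∂C/∂t = 0 at fixed x gives v²t² + 2Dt − x² = 0, so t = (√(D² + v²x²) − D)/v².
√(D² + v²x²) = √(0.0112² + 0.0803² × 6.67²) = 0.5357; v² = 0.00644809.
t = (0.5357 − 0.0112)/0.00644809 = 81.3 days (vs. the pure-advection estimate x/v = 83.1 d).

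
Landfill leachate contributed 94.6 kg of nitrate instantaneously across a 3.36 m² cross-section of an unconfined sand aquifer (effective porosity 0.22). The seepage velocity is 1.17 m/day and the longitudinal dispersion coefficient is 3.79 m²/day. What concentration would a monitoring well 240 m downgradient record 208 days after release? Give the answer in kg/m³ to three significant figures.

For an instantaneous plane source, C(x,t) = M/(n_e·A·√(4πDt)) · exp(−(x−vt)²/(4Dt)), with n_e·A the pore (flow) area.
Plume center vt = 1.17 × 208 = 243.36 m, so the well at 240 m is 3.36 m upgradient of the peak.
√(4πDt) = 99.53 m, giving peak height M/(n_e·A·√(4πDt)) = 94.6/(0.22 × 3.36 × 99.53) = 1.286 kg/m³.
(x−vt)²/(4Dt) = (-3.36)²/(4 × 3.79 × 208) = 0.003580; exp(−0.003580) = 0.9964.
C = 1.286 × 0.9964 = 1.28 kg/m³.

1.28 kg/m³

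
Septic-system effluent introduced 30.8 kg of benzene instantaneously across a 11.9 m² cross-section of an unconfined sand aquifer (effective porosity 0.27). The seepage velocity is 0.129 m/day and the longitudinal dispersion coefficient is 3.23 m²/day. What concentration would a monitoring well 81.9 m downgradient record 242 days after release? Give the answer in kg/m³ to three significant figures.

0.0425 kg/m³

For an instantaneous plane source, C(x,t) = M/(n_e·A·√(4πDt)) · exp(−(x−vt)²/(4Dt)), with n_e·A the pore (flow) area.
Plume center vt = 0.129 × 242 = 31.218 m, so the well at 81.9 m is 50.682 m downgradient of the peak.
√(4πDt) = 99.11 m, giving peak height M/(n_e·A·√(4πDt)) = 30.8/(0.27 × 11.9 × 99.11) = 0.09672 kg/m³.
(x−vt)²/(4Dt) = (50.682)²/(4 × 3.23 × 242) = 0.8215; exp(−0.8215) = 0.4398.
C = 0.09672 × 0.4398 = 0.0425 kg/m³.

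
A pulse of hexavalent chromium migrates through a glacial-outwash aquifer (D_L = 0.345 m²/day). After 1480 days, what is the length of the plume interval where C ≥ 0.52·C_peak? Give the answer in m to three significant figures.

73.1 m

The plume is Gaussian with σ = √(2Dt) = √(2 × 0.345 × 1480) = 31.96 m.
C/C_peak = exp(−Δx²/(2σ²)) = 0.52 ⇒ Δx = σ·√(−2 ln 0.52) = 31.96 × 1.144 = 36.56 m.
Width = 2Δx = 73.1 m.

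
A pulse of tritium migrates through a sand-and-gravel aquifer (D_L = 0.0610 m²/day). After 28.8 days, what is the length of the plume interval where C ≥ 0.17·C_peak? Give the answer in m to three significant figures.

The plume is Gaussian with σ = √(2Dt) = √(2 × 0.0610 × 28.8) = 1.874 m.
C/C_peak = exp(−Δx²/(2σ²)) = 0.17 ⇒ Δx = σ·√(−2 ln 0.17) = 1.874 × 1.883 = 3.529 m.
Width = 2Δx = 7.06 m.

7.06 m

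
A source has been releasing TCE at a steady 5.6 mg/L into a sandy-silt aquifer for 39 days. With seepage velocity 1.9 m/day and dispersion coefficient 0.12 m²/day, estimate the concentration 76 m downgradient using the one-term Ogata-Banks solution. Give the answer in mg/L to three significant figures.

For a continuous step input, C/C₀ ≈ ½·erfc((x−vt)/(2√(Dt))).
vt = 1.9 × 39 = 74.1 m and 2√(Dt) = 2√(0.12 × 39) = 4.327 m.
Argument (x−vt)/(2√(Dt)) = (76 − 74.1)/4.327 = 0.4391; ½·erfc(0.4391) = 0.2673.
C = 5.6 × 0.2673 = 1.50 mg/L.

1.50 mg/L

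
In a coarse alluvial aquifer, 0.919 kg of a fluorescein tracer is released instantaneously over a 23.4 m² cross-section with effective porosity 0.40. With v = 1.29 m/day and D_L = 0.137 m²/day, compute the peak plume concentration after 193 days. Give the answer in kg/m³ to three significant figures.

0.00539 kg/m³

The peak of an instantaneous 1D plume sits at x = vt; there the Gaussian factor is 1 and C_max = M/(n_e·A·√(4πDt)), where n_e·A is the pore area the mass is dissolved in.
√(4πDt) = √(4π × 0.137 × 193) = 18.23 m, so C_max = 0.919/(0.40 × 23.4 × 18.23) = 0.00539 kg/m³.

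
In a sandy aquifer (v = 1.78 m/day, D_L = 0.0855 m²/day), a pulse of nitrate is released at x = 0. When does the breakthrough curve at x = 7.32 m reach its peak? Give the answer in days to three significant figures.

For the 1D instantaneous-source solution, setting ∂C/∂t = 0 at fixed x gives v²t² + 2Dt − x² = 0, so t = (√(D² + v²x²) − D)/v².
√(D² + v²x²) = √(0.0855² + 1.78² × 7.32²) = 13.03; v² = 3.1684.
t = (13.03 − 0.0855)/3.1684 = 4.09 days (vs. the pure-advection estimate x/v = 4.11 d).

4.09 days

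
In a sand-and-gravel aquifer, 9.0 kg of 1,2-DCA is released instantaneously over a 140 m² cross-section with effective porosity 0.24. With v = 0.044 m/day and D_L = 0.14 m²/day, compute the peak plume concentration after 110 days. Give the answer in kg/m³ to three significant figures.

0.0193 kg/m³

The peak of an instantaneous 1D plume sits at x = vt; there the Gaussian factor is 1 and C_max = M/(n_e·A·√(4πDt)), where n_e·A is the pore area the mass is dissolved in.
√(4πDt) = √(4π × 0.14 × 110) = 13.91 m, so C_max = 9.0/(0.24 × 140 × 13.91) = 0.0193 kg/m³.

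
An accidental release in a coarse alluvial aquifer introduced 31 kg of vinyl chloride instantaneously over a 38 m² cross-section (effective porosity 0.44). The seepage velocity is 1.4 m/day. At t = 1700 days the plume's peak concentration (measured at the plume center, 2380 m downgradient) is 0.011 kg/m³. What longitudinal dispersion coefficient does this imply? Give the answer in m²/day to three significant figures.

At the plume center C_max = M/(n_e·A·√(4πDt)), so D = M²/(4πt·(n_e·A·C_max)²).
n_e·A·C_max = 0.44 × 38 × 0.011 = 0.1839 kg/m.
D = 31²/(4π × 1700 × 0.1839²) = 1.33 m²/day.

1.33 m²/day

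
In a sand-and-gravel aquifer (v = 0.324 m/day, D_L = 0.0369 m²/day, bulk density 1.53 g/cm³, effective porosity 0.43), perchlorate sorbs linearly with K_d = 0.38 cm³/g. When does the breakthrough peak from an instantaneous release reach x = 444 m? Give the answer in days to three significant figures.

3220 days

Retardation factor R = 1 + ρ_b·K_d/n = 1 + 1.53 × 0.38/0.43 = 2.352.
Sorption retards both mechanisms: v_R = v/R = 0.1378 m/day, D_R = D/R = 0.01569 m²/day.
Peak time from v_R²t² + 2D_R t − x² = 0: t = (√(D_R² + v_R²x²) − D_R)/v_R².
√(D_R² + v_R²x²) = √(0.01569² + 0.1378² × 444²) = 61.18; v_R² = 0.01899.
t = (61.18 − 0.01569)/0.01899 = 3220 days.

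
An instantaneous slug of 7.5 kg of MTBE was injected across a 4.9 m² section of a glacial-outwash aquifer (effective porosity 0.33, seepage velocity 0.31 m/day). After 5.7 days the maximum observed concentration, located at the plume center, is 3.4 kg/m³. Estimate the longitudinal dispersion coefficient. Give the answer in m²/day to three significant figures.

At the plume center C_max = M/(n_e·A·√(4πDt)), so D = M²/(4πt·(n_e·A·C_max)²).
n_e·A·C_max = 0.33 × 4.9 × 3.4 = 5.498 kg/m.
D = 7.5²/(4π × 5.7 × 5.498²) = 0.0260 m²/day.

0.0260 m²/day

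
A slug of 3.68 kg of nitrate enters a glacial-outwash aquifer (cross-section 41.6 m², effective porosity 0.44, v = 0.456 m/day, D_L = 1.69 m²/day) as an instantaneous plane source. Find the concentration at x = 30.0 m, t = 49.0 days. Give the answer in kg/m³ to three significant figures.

For an instantaneous plane source, C(x,t) = M/(n_e·A·√(4πDt)) · exp(−(x−vt)²/(4Dt)), with n_e·A the pore (flow) area.
Plume center vt = 0.456 × 49.0 = 22.344 m, so the well at 30.0 m is 7.656 m downgradient of the peak.
√(4πDt) = 32.26 m, giving peak height M/(n_e·A·√(4πDt)) = 3.68/(0.44 × 41.6 × 32.26) = 0.006232 kg/m³.
(x−vt)²/(4Dt) = (7.656)²/(4 × 1.69 × 49.0) = 0.1770; exp(−0.1770) = 0.8378.
C = 0.006232 × 0.8378 = 0.00522 kg/m³.

0.00522 kg/m³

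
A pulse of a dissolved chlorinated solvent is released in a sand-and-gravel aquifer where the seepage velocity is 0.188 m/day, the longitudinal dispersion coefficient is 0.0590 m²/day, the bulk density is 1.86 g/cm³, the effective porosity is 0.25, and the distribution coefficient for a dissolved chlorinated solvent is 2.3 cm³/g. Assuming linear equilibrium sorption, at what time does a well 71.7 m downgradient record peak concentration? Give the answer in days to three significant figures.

6880 days

Retardation factor R = 1 + ρ_b·K_d/n = 1 + 1.86 × 2.3/0.25 = 18.11.
Sorption retards both mechanisms: v_R = v/R = 0.01038 m/day, D_R = D/R = 0.003258 m²/day.
Peak time from v_R²t² + 2D_R t − x² = 0: t = (√(D_R² + v_R²x²) − D_R)/v_R².
√(D_R² + v_R²x²) = √(0.003258² + 0.01038² × 71.7²) = 0.7443; v_R² = 0.0001077.
t = (0.7443 − 0.003258)/0.0001077 = 6880 days.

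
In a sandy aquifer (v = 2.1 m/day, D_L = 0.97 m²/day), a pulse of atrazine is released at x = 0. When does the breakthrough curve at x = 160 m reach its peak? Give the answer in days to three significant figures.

76.0 days

For the 1D instantaneous-source solution, setting ∂C/∂t = 0 at fixed x gives v²t² + 2Dt − x² = 0, so t = (√(D² + v²x²) − D)/v².
√(D² + v²x²) = √(0.97² + 2.1² × 160²) = 336.0; v² = 4.41.
t = (336.0 − 0.97)/4.41 = 76.0 days (vs. the pure-advection estimate x/v = 76.2 d).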